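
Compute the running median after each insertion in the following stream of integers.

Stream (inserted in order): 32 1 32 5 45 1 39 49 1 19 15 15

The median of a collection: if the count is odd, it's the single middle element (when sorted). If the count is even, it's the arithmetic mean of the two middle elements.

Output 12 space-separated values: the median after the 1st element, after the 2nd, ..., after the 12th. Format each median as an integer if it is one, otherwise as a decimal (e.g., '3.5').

Answer: 32 16.5 32 18.5 32 18.5 32 32 32 25.5 19 17

Derivation:
Step 1: insert 32 -> lo=[32] (size 1, max 32) hi=[] (size 0) -> median=32
Step 2: insert 1 -> lo=[1] (size 1, max 1) hi=[32] (size 1, min 32) -> median=16.5
Step 3: insert 32 -> lo=[1, 32] (size 2, max 32) hi=[32] (size 1, min 32) -> median=32
Step 4: insert 5 -> lo=[1, 5] (size 2, max 5) hi=[32, 32] (size 2, min 32) -> median=18.5
Step 5: insert 45 -> lo=[1, 5, 32] (size 3, max 32) hi=[32, 45] (size 2, min 32) -> median=32
Step 6: insert 1 -> lo=[1, 1, 5] (size 3, max 5) hi=[32, 32, 45] (size 3, min 32) -> median=18.5
Step 7: insert 39 -> lo=[1, 1, 5, 32] (size 4, max 32) hi=[32, 39, 45] (size 3, min 32) -> median=32
Step 8: insert 49 -> lo=[1, 1, 5, 32] (size 4, max 32) hi=[32, 39, 45, 49] (size 4, min 32) -> median=32
Step 9: insert 1 -> lo=[1, 1, 1, 5, 32] (size 5, max 32) hi=[32, 39, 45, 49] (size 4, min 32) -> median=32
Step 10: insert 19 -> lo=[1, 1, 1, 5, 19] (size 5, max 19) hi=[32, 32, 39, 45, 49] (size 5, min 32) -> median=25.5
Step 11: insert 15 -> lo=[1, 1, 1, 5, 15, 19] (size 6, max 19) hi=[32, 32, 39, 45, 49] (size 5, min 32) -> median=19
Step 12: insert 15 -> lo=[1, 1, 1, 5, 15, 15] (size 6, max 15) hi=[19, 32, 32, 39, 45, 49] (size 6, min 19) -> median=17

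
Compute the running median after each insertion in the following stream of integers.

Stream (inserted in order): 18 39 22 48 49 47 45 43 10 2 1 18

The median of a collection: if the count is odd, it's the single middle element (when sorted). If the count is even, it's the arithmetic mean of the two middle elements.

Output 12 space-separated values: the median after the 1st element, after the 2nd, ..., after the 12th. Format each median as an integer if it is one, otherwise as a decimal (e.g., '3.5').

Answer: 18 28.5 22 30.5 39 43 45 44 43 41 39 30.5

Derivation:
Step 1: insert 18 -> lo=[18] (size 1, max 18) hi=[] (size 0) -> median=18
Step 2: insert 39 -> lo=[18] (size 1, max 18) hi=[39] (size 1, min 39) -> median=28.5
Step 3: insert 22 -> lo=[18, 22] (size 2, max 22) hi=[39] (size 1, min 39) -> median=22
Step 4: insert 48 -> lo=[18, 22] (size 2, max 22) hi=[39, 48] (size 2, min 39) -> median=30.5
Step 5: insert 49 -> lo=[18, 22, 39] (size 3, max 39) hi=[48, 49] (size 2, min 48) -> median=39
Step 6: insert 47 -> lo=[18, 22, 39] (size 3, max 39) hi=[47, 48, 49] (size 3, min 47) -> median=43
Step 7: insert 45 -> lo=[18, 22, 39, 45] (size 4, max 45) hi=[47, 48, 49] (size 3, min 47) -> median=45
Step 8: insert 43 -> lo=[18, 22, 39, 43] (size 4, max 43) hi=[45, 47, 48, 49] (size 4, min 45) -> median=44
Step 9: insert 10 -> lo=[10, 18, 22, 39, 43] (size 5, max 43) hi=[45, 47, 48, 49] (size 4, min 45) -> median=43
Step 10: insert 2 -> lo=[2, 10, 18, 22, 39] (size 5, max 39) hi=[43, 45, 47, 48, 49] (size 5, min 43) -> median=41
Step 11: insert 1 -> lo=[1, 2, 10, 18, 22, 39] (size 6, max 39) hi=[43, 45, 47, 48, 49] (size 5, min 43) -> median=39
Step 12: insert 18 -> lo=[1, 2, 10, 18, 18, 22] (size 6, max 22) hi=[39, 43, 45, 47, 48, 49] (size 6, min 39) -> median=30.5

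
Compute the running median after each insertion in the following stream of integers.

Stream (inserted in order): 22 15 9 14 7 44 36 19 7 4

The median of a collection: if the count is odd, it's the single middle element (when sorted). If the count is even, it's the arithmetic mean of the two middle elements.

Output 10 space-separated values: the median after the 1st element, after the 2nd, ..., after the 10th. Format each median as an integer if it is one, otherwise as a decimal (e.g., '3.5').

Answer: 22 18.5 15 14.5 14 14.5 15 17 15 14.5

Derivation:
Step 1: insert 22 -> lo=[22] (size 1, max 22) hi=[] (size 0) -> median=22
Step 2: insert 15 -> lo=[15] (size 1, max 15) hi=[22] (size 1, min 22) -> median=18.5
Step 3: insert 9 -> lo=[9, 15] (size 2, max 15) hi=[22] (size 1, min 22) -> median=15
Step 4: insert 14 -> lo=[9, 14] (size 2, max 14) hi=[15, 22] (size 2, min 15) -> median=14.5
Step 5: insert 7 -> lo=[7, 9, 14] (size 3, max 14) hi=[15, 22] (size 2, min 15) -> median=14
Step 6: insert 44 -> lo=[7, 9, 14] (size 3, max 14) hi=[15, 22, 44] (size 3, min 15) -> median=14.5
Step 7: insert 36 -> lo=[7, 9, 14, 15] (size 4, max 15) hi=[22, 36, 44] (size 3, min 22) -> median=15
Step 8: insert 19 -> lo=[7, 9, 14, 15] (size 4, max 15) hi=[19, 22, 36, 44] (size 4, min 19) -> median=17
Step 9: insert 7 -> lo=[7, 7, 9, 14, 15] (size 5, max 15) hi=[19, 22, 36, 44] (size 4, min 19) -> median=15
Step 10: insert 4 -> lo=[4, 7, 7, 9, 14] (size 5, max 14) hi=[15, 19, 22, 36, 44] (size 5, min 15) -> median=14.5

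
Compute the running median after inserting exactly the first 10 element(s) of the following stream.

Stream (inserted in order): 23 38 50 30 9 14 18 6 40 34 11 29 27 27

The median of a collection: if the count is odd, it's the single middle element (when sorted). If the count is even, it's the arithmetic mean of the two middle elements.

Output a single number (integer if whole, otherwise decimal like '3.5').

Step 1: insert 23 -> lo=[23] (size 1, max 23) hi=[] (size 0) -> median=23
Step 2: insert 38 -> lo=[23] (size 1, max 23) hi=[38] (size 1, min 38) -> median=30.5
Step 3: insert 50 -> lo=[23, 38] (size 2, max 38) hi=[50] (size 1, min 50) -> median=38
Step 4: insert 30 -> lo=[23, 30] (size 2, max 30) hi=[38, 50] (size 2, min 38) -> median=34
Step 5: insert 9 -> lo=[9, 23, 30] (size 3, max 30) hi=[38, 50] (size 2, min 38) -> median=30
Step 6: insert 14 -> lo=[9, 14, 23] (size 3, max 23) hi=[30, 38, 50] (size 3, min 30) -> median=26.5
Step 7: insert 18 -> lo=[9, 14, 18, 23] (size 4, max 23) hi=[30, 38, 50] (size 3, min 30) -> median=23
Step 8: insert 6 -> lo=[6, 9, 14, 18] (size 4, max 18) hi=[23, 30, 38, 50] (size 4, min 23) -> median=20.5
Step 9: insert 40 -> lo=[6, 9, 14, 18, 23] (size 5, max 23) hi=[30, 38, 40, 50] (size 4, min 30) -> median=23
Step 10: insert 34 -> lo=[6, 9, 14, 18, 23] (size 5, max 23) hi=[30, 34, 38, 40, 50] (size 5, min 30) -> median=26.5

Answer: 26.5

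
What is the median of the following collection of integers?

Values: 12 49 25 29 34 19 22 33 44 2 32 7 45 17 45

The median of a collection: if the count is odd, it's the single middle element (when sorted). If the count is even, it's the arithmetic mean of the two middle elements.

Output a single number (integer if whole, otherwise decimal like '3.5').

Step 1: insert 12 -> lo=[12] (size 1, max 12) hi=[] (size 0) -> median=12
Step 2: insert 49 -> lo=[12] (size 1, max 12) hi=[49] (size 1, min 49) -> median=30.5
Step 3: insert 25 -> lo=[12, 25] (size 2, max 25) hi=[49] (size 1, min 49) -> median=25
Step 4: insert 29 -> lo=[12, 25] (size 2, max 25) hi=[29, 49] (size 2, min 29) -> median=27
Step 5: insert 34 -> lo=[12, 25, 29] (size 3, max 29) hi=[34, 49] (size 2, min 34) -> median=29
Step 6: insert 19 -> lo=[12, 19, 25] (size 3, max 25) hi=[29, 34, 49] (size 3, min 29) -> median=27
Step 7: insert 22 -> lo=[12, 19, 22, 25] (size 4, max 25) hi=[29, 34, 49] (size 3, min 29) -> median=25
Step 8: insert 33 -> lo=[12, 19, 22, 25] (size 4, max 25) hi=[29, 33, 34, 49] (size 4, min 29) -> median=27
Step 9: insert 44 -> lo=[12, 19, 22, 25, 29] (size 5, max 29) hi=[33, 34, 44, 49] (size 4, min 33) -> median=29
Step 10: insert 2 -> lo=[2, 12, 19, 22, 25] (size 5, max 25) hi=[29, 33, 34, 44, 49] (size 5, min 29) -> median=27
Step 11: insert 32 -> lo=[2, 12, 19, 22, 25, 29] (size 6, max 29) hi=[32, 33, 34, 44, 49] (size 5, min 32) -> median=29
Step 12: insert 7 -> lo=[2, 7, 12, 19, 22, 25] (size 6, max 25) hi=[29, 32, 33, 34, 44, 49] (size 6, min 29) -> median=27
Step 13: insert 45 -> lo=[2, 7, 12, 19, 22, 25, 29] (size 7, max 29) hi=[32, 33, 34, 44, 45, 49] (size 6, min 32) -> median=29
Step 14: insert 17 -> lo=[2, 7, 12, 17, 19, 22, 25] (size 7, max 25) hi=[29, 32, 33, 34, 44, 45, 49] (size 7, min 29) -> median=27
Step 15: insert 45 -> lo=[2, 7, 12, 17, 19, 22, 25, 29] (size 8, max 29) hi=[32, 33, 34, 44, 45, 45, 49] (size 7, min 32) -> median=29

Answer: 29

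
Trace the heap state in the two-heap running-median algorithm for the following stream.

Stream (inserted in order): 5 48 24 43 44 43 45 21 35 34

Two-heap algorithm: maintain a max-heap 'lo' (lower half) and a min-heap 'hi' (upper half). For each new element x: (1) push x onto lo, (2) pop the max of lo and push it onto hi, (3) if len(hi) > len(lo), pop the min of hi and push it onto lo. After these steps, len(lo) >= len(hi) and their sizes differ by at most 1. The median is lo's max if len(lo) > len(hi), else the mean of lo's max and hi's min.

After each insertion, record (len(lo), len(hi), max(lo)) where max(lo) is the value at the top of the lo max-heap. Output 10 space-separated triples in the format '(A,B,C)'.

Step 1: insert 5 -> lo=[5] hi=[] -> (len(lo)=1, len(hi)=0, max(lo)=5)
Step 2: insert 48 -> lo=[5] hi=[48] -> (len(lo)=1, len(hi)=1, max(lo)=5)
Step 3: insert 24 -> lo=[5, 24] hi=[48] -> (len(lo)=2, len(hi)=1, max(lo)=24)
Step 4: insert 43 -> lo=[5, 24] hi=[43, 48] -> (len(lo)=2, len(hi)=2, max(lo)=24)
Step 5: insert 44 -> lo=[5, 24, 43] hi=[44, 48] -> (len(lo)=3, len(hi)=2, max(lo)=43)
Step 6: insert 43 -> lo=[5, 24, 43] hi=[43, 44, 48] -> (len(lo)=3, len(hi)=3, max(lo)=43)
Step 7: insert 45 -> lo=[5, 24, 43, 43] hi=[44, 45, 48] -> (len(lo)=4, len(hi)=3, max(lo)=43)
Step 8: insert 21 -> lo=[5, 21, 24, 43] hi=[43, 44, 45, 48] -> (len(lo)=4, len(hi)=4, max(lo)=43)
Step 9: insert 35 -> lo=[5, 21, 24, 35, 43] hi=[43, 44, 45, 48] -> (len(lo)=5, len(hi)=4, max(lo)=43)
Step 10: insert 34 -> lo=[5, 21, 24, 34, 35] hi=[43, 43, 44, 45, 48] -> (len(lo)=5, len(hi)=5, max(lo)=35)

Answer: (1,0,5) (1,1,5) (2,1,24) (2,2,24) (3,2,43) (3,3,43) (4,3,43) (4,4,43) (5,4,43) (5,5,35)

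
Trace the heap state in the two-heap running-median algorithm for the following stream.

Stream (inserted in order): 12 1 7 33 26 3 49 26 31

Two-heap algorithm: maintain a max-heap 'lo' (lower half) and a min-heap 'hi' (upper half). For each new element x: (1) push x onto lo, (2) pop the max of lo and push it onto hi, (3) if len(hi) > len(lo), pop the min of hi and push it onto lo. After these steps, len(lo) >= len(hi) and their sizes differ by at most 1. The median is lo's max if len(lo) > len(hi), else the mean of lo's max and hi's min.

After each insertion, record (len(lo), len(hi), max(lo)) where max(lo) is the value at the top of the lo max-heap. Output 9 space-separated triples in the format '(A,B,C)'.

Answer: (1,0,12) (1,1,1) (2,1,7) (2,2,7) (3,2,12) (3,3,7) (4,3,12) (4,4,12) (5,4,26)

Derivation:
Step 1: insert 12 -> lo=[12] hi=[] -> (len(lo)=1, len(hi)=0, max(lo)=12)
Step 2: insert 1 -> lo=[1] hi=[12] -> (len(lo)=1, len(hi)=1, max(lo)=1)
Step 3: insert 7 -> lo=[1, 7] hi=[12] -> (len(lo)=2, len(hi)=1, max(lo)=7)
Step 4: insert 33 -> lo=[1, 7] hi=[12, 33] -> (len(lo)=2, len(hi)=2, max(lo)=7)
Step 5: insert 26 -> lo=[1, 7, 12] hi=[26, 33] -> (len(lo)=3, len(hi)=2, max(lo)=12)
Step 6: insert 3 -> lo=[1, 3, 7] hi=[12, 26, 33] -> (len(lo)=3, len(hi)=3, max(lo)=7)
Step 7: insert 49 -> lo=[1, 3, 7, 12] hi=[26, 33, 49] -> (len(lo)=4, len(hi)=3, max(lo)=12)
Step 8: insert 26 -> lo=[1, 3, 7, 12] hi=[26, 26, 33, 49] -> (len(lo)=4, len(hi)=4, max(lo)=12)
Step 9: insert 31 -> lo=[1, 3, 7, 12, 26] hi=[26, 31, 33, 49] -> (len(lo)=5, len(hi)=4, max(lo)=26)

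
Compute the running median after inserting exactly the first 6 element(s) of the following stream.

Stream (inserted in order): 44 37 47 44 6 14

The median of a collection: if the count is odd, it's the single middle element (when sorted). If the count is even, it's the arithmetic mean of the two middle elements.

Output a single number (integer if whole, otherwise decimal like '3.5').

Step 1: insert 44 -> lo=[44] (size 1, max 44) hi=[] (size 0) -> median=44
Step 2: insert 37 -> lo=[37] (size 1, max 37) hi=[44] (size 1, min 44) -> median=40.5
Step 3: insert 47 -> lo=[37, 44] (size 2, max 44) hi=[47] (size 1, min 47) -> median=44
Step 4: insert 44 -> lo=[37, 44] (size 2, max 44) hi=[44, 47] (size 2, min 44) -> median=44
Step 5: insert 6 -> lo=[6, 37, 44] (size 3, max 44) hi=[44, 47] (size 2, min 44) -> median=44
Step 6: insert 14 -> lo=[6, 14, 37] (size 3, max 37) hi=[44, 44, 47] (size 3, min 44) -> median=40.5

Answer: 40.5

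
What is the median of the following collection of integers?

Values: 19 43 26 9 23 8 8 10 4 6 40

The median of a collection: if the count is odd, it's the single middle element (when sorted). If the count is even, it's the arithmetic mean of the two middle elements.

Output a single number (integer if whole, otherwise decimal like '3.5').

Answer: 10

Derivation:
Step 1: insert 19 -> lo=[19] (size 1, max 19) hi=[] (size 0) -> median=19
Step 2: insert 43 -> lo=[19] (size 1, max 19) hi=[43] (size 1, min 43) -> median=31
Step 3: insert 26 -> lo=[19, 26] (size 2, max 26) hi=[43] (size 1, min 43) -> median=26
Step 4: insert 9 -> lo=[9, 19] (size 2, max 19) hi=[26, 43] (size 2, min 26) -> median=22.5
Step 5: insert 23 -> lo=[9, 19, 23] (size 3, max 23) hi=[26, 43] (size 2, min 26) -> median=23
Step 6: insert 8 -> lo=[8, 9, 19] (size 3, max 19) hi=[23, 26, 43] (size 3, min 23) -> median=21
Step 7: insert 8 -> lo=[8, 8, 9, 19] (size 4, max 19) hi=[23, 26, 43] (size 3, min 23) -> median=19
Step 8: insert 10 -> lo=[8, 8, 9, 10] (size 4, max 10) hi=[19, 23, 26, 43] (size 4, min 19) -> median=14.5
Step 9: insert 4 -> lo=[4, 8, 8, 9, 10] (size 5, max 10) hi=[19, 23, 26, 43] (size 4, min 19) -> median=10
Step 10: insert 6 -> lo=[4, 6, 8, 8, 9] (size 5, max 9) hi=[10, 19, 23, 26, 43] (size 5, min 10) -> median=9.5
Step 11: insert 40 -> lo=[4, 6, 8, 8, 9, 10] (size 6, max 10) hi=[19, 23, 26, 40, 43] (size 5, min 19) -> median=10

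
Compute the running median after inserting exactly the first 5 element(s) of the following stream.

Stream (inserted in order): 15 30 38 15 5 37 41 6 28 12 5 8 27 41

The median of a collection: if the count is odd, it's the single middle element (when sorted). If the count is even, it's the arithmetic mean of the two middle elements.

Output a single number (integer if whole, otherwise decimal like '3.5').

Answer: 15

Derivation:
Step 1: insert 15 -> lo=[15] (size 1, max 15) hi=[] (size 0) -> median=15
Step 2: insert 30 -> lo=[15] (size 1, max 15) hi=[30] (size 1, min 30) -> median=22.5
Step 3: insert 38 -> lo=[15, 30] (size 2, max 30) hi=[38] (size 1, min 38) -> median=30
Step 4: insert 15 -> lo=[15, 15] (size 2, max 15) hi=[30, 38] (size 2, min 30) -> median=22.5
Step 5: insert 5 -> lo=[5, 15, 15] (size 3, max 15) hi=[30, 38] (size 2, min 30) -> median=15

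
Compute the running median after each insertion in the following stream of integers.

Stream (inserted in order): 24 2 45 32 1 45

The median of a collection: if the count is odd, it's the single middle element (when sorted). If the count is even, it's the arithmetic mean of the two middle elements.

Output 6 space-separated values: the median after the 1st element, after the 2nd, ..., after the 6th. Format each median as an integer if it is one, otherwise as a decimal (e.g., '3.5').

Answer: 24 13 24 28 24 28

Derivation:
Step 1: insert 24 -> lo=[24] (size 1, max 24) hi=[] (size 0) -> median=24
Step 2: insert 2 -> lo=[2] (size 1, max 2) hi=[24] (size 1, min 24) -> median=13
Step 3: insert 45 -> lo=[2, 24] (size 2, max 24) hi=[45] (size 1, min 45) -> median=24
Step 4: insert 32 -> lo=[2, 24] (size 2, max 24) hi=[32, 45] (size 2, min 32) -> median=28
Step 5: insert 1 -> lo=[1, 2, 24] (size 3, max 24) hi=[32, 45] (size 2, min 32) -> median=24
Step 6: insert 45 -> lo=[1, 2, 24] (size 3, max 24) hi=[32, 45, 45] (size 3, min 32) -> median=28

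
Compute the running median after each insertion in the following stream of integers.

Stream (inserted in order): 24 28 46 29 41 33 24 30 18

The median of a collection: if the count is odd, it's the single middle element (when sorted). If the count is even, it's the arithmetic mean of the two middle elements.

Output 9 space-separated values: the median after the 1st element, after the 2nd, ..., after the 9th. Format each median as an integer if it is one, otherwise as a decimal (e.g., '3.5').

Step 1: insert 24 -> lo=[24] (size 1, max 24) hi=[] (size 0) -> median=24
Step 2: insert 28 -> lo=[24] (size 1, max 24) hi=[28] (size 1, min 28) -> median=26
Step 3: insert 46 -> lo=[24, 28] (size 2, max 28) hi=[46] (size 1, min 46) -> median=28
Step 4: insert 29 -> lo=[24, 28] (size 2, max 28) hi=[29, 46] (size 2, min 29) -> median=28.5
Step 5: insert 41 -> lo=[24, 28, 29] (size 3, max 29) hi=[41, 46] (size 2, min 41) -> median=29
Step 6: insert 33 -> lo=[24, 28, 29] (size 3, max 29) hi=[33, 41, 46] (size 3, min 33) -> median=31
Step 7: insert 24 -> lo=[24, 24, 28, 29] (size 4, max 29) hi=[33, 41, 46] (size 3, min 33) -> median=29
Step 8: insert 30 -> lo=[24, 24, 28, 29] (size 4, max 29) hi=[30, 33, 41, 46] (size 4, min 30) -> median=29.5
Step 9: insert 18 -> lo=[18, 24, 24, 28, 29] (size 5, max 29) hi=[30, 33, 41, 46] (size 4, min 30) -> median=29

Answer: 24 26 28 28.5 29 31 29 29.5 29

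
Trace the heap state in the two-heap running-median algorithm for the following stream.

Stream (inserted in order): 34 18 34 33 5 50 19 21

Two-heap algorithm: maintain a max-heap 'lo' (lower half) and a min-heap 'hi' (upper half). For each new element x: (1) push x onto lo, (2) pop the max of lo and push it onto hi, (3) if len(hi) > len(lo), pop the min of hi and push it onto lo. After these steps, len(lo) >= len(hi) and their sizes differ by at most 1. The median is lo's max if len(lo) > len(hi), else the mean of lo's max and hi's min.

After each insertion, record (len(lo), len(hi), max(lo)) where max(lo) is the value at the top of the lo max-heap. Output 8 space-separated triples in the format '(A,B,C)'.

Step 1: insert 34 -> lo=[34] hi=[] -> (len(lo)=1, len(hi)=0, max(lo)=34)
Step 2: insert 18 -> lo=[18] hi=[34] -> (len(lo)=1, len(hi)=1, max(lo)=18)
Step 3: insert 34 -> lo=[18, 34] hi=[34] -> (len(lo)=2, len(hi)=1, max(lo)=34)
Step 4: insert 33 -> lo=[18, 33] hi=[34, 34] -> (len(lo)=2, len(hi)=2, max(lo)=33)
Step 5: insert 5 -> lo=[5, 18, 33] hi=[34, 34] -> (len(lo)=3, len(hi)=2, max(lo)=33)
Step 6: insert 50 -> lo=[5, 18, 33] hi=[34, 34, 50] -> (len(lo)=3, len(hi)=3, max(lo)=33)
Step 7: insert 19 -> lo=[5, 18, 19, 33] hi=[34, 34, 50] -> (len(lo)=4, len(hi)=3, max(lo)=33)
Step 8: insert 21 -> lo=[5, 18, 19, 21] hi=[33, 34, 34, 50] -> (len(lo)=4, len(hi)=4, max(lo)=21)

Answer: (1,0,34) (1,1,18) (2,1,34) (2,2,33) (3,2,33) (3,3,33) (4,3,33) (4,4,21)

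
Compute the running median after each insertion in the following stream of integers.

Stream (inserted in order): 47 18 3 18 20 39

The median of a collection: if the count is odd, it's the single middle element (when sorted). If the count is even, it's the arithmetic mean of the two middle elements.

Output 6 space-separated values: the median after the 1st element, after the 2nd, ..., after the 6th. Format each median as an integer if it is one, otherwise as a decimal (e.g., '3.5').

Step 1: insert 47 -> lo=[47] (size 1, max 47) hi=[] (size 0) -> median=47
Step 2: insert 18 -> lo=[18] (size 1, max 18) hi=[47] (size 1, min 47) -> median=32.5
Step 3: insert 3 -> lo=[3, 18] (size 2, max 18) hi=[47] (size 1, min 47) -> median=18
Step 4: insert 18 -> lo=[3, 18] (size 2, max 18) hi=[18, 47] (size 2, min 18) -> median=18
Step 5: insert 20 -> lo=[3, 18, 18] (size 3, max 18) hi=[20, 47] (size 2, min 20) -> median=18
Step 6: insert 39 -> lo=[3, 18, 18] (size 3, max 18) hi=[20, 39, 47] (size 3, min 20) -> median=19

Answer: 47 32.5 18 18 18 19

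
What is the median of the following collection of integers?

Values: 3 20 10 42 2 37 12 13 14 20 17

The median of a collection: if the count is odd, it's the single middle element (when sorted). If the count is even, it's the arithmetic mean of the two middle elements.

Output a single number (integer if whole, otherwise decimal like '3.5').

Step 1: insert 3 -> lo=[3] (size 1, max 3) hi=[] (size 0) -> median=3
Step 2: insert 20 -> lo=[3] (size 1, max 3) hi=[20] (size 1, min 20) -> median=11.5
Step 3: insert 10 -> lo=[3, 10] (size 2, max 10) hi=[20] (size 1, min 20) -> median=10
Step 4: insert 42 -> lo=[3, 10] (size 2, max 10) hi=[20, 42] (size 2, min 20) -> median=15
Step 5: insert 2 -> lo=[2, 3, 10] (size 3, max 10) hi=[20, 42] (size 2, min 20) -> median=10
Step 6: insert 37 -> lo=[2, 3, 10] (size 3, max 10) hi=[20, 37, 42] (size 3, min 20) -> median=15
Step 7: insert 12 -> lo=[2, 3, 10, 12] (size 4, max 12) hi=[20, 37, 42] (size 3, min 20) -> median=12
Step 8: insert 13 -> lo=[2, 3, 10, 12] (size 4, max 12) hi=[13, 20, 37, 42] (size 4, min 13) -> median=12.5
Step 9: insert 14 -> lo=[2, 3, 10, 12, 13] (size 5, max 13) hi=[14, 20, 37, 42] (size 4, min 14) -> median=13
Step 10: insert 20 -> lo=[2, 3, 10, 12, 13] (size 5, max 13) hi=[14, 20, 20, 37, 42] (size 5, min 14) -> median=13.5
Step 11: insert 17 -> lo=[2, 3, 10, 12, 13, 14] (size 6, max 14) hi=[17, 20, 20, 37, 42] (size 5, min 17) -> median=14

Answer: 14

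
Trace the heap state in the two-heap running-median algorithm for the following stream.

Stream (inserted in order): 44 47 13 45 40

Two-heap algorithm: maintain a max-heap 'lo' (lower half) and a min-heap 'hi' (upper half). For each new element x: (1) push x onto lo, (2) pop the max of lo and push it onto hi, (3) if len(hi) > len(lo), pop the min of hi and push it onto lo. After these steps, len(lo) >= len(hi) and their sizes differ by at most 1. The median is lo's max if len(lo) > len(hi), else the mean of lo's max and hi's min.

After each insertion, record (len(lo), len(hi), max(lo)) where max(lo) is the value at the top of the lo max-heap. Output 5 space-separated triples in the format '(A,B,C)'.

Answer: (1,0,44) (1,1,44) (2,1,44) (2,2,44) (3,2,44)

Derivation:
Step 1: insert 44 -> lo=[44] hi=[] -> (len(lo)=1, len(hi)=0, max(lo)=44)
Step 2: insert 47 -> lo=[44] hi=[47] -> (len(lo)=1, len(hi)=1, max(lo)=44)
Step 3: insert 13 -> lo=[13, 44] hi=[47] -> (len(lo)=2, len(hi)=1, max(lo)=44)
Step 4: insert 45 -> lo=[13, 44] hi=[45, 47] -> (len(lo)=2, len(hi)=2, max(lo)=44)
Step 5: insert 40 -> lo=[13, 40, 44] hi=[45, 47] -> (len(lo)=3, len(hi)=2, max(lo)=44)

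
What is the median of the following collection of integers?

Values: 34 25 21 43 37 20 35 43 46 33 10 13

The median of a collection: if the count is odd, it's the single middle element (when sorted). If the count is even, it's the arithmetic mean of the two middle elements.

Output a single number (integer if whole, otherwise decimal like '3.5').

Answer: 33.5

Derivation:
Step 1: insert 34 -> lo=[34] (size 1, max 34) hi=[] (size 0) -> median=34
Step 2: insert 25 -> lo=[25] (size 1, max 25) hi=[34] (size 1, min 34) -> median=29.5
Step 3: insert 21 -> lo=[21, 25] (size 2, max 25) hi=[34] (size 1, min 34) -> median=25
Step 4: insert 43 -> lo=[21, 25] (size 2, max 25) hi=[34, 43] (size 2, min 34) -> median=29.5
Step 5: insert 37 -> lo=[21, 25, 34] (size 3, max 34) hi=[37, 43] (size 2, min 37) -> median=34
Step 6: insert 20 -> lo=[20, 21, 25] (size 3, max 25) hi=[34, 37, 43] (size 3, min 34) -> median=29.5
Step 7: insert 35 -> lo=[20, 21, 25, 34] (size 4, max 34) hi=[35, 37, 43] (size 3, min 35) -> median=34
Step 8: insert 43 -> lo=[20, 21, 25, 34] (size 4, max 34) hi=[35, 37, 43, 43] (size 4, min 35) -> median=34.5
Step 9: insert 46 -> lo=[20, 21, 25, 34, 35] (size 5, max 35) hi=[37, 43, 43, 46] (size 4, min 37) -> median=35
Step 10: insert 33 -> lo=[20, 21, 25, 33, 34] (size 5, max 34) hi=[35, 37, 43, 43, 46] (size 5, min 35) -> median=34.5
Step 11: insert 10 -> lo=[10, 20, 21, 25, 33, 34] (size 6, max 34) hi=[35, 37, 43, 43, 46] (size 5, min 35) -> median=34
Step 12: insert 13 -> lo=[10, 13, 20, 21, 25, 33] (size 6, max 33) hi=[34, 35, 37, 43, 43, 46] (size 6, min 34) -> median=33.5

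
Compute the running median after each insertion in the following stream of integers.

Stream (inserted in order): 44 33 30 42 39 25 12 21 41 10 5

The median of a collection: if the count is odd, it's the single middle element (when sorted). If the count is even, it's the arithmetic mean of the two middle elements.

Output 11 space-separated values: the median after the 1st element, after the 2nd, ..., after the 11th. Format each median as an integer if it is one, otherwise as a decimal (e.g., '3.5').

Step 1: insert 44 -> lo=[44] (size 1, max 44) hi=[] (size 0) -> median=44
Step 2: insert 33 -> lo=[33] (size 1, max 33) hi=[44] (size 1, min 44) -> median=38.5
Step 3: insert 30 -> lo=[30, 33] (size 2, max 33) hi=[44] (size 1, min 44) -> median=33
Step 4: insert 42 -> lo=[30, 33] (size 2, max 33) hi=[42, 44] (size 2, min 42) -> median=37.5
Step 5: insert 39 -> lo=[30, 33, 39] (size 3, max 39) hi=[42, 44] (size 2, min 42) -> median=39
Step 6: insert 25 -> lo=[25, 30, 33] (size 3, max 33) hi=[39, 42, 44] (size 3, min 39) -> median=36
Step 7: insert 12 -> lo=[12, 25, 30, 33] (size 4, max 33) hi=[39, 42, 44] (size 3, min 39) -> median=33
Step 8: insert 21 -> lo=[12, 21, 25, 30] (size 4, max 30) hi=[33, 39, 42, 44] (size 4, min 33) -> median=31.5
Step 9: insert 41 -> lo=[12, 21, 25, 30, 33] (size 5, max 33) hi=[39, 41, 42, 44] (size 4, min 39) -> median=33
Step 10: insert 10 -> lo=[10, 12, 21, 25, 30] (size 5, max 30) hi=[33, 39, 41, 42, 44] (size 5, min 33) -> median=31.5
Step 11: insert 5 -> lo=[5, 10, 12, 21, 25, 30] (size 6, max 30) hi=[33, 39, 41, 42, 44] (size 5, min 33) -> median=30

Answer: 44 38.5 33 37.5 39 36 33 31.5 33 31.5 30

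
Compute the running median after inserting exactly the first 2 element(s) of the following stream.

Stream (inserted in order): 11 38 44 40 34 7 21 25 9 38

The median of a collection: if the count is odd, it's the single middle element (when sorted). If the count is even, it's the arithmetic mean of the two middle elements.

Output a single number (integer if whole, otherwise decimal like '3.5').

Step 1: insert 11 -> lo=[11] (size 1, max 11) hi=[] (size 0) -> median=11
Step 2: insert 38 -> lo=[11] (size 1, max 11) hi=[38] (size 1, min 38) -> median=24.5

Answer: 24.5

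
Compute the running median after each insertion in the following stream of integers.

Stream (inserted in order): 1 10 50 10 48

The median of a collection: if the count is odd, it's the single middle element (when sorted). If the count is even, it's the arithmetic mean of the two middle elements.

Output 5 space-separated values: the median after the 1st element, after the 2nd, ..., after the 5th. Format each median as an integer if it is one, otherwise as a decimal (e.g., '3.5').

Answer: 1 5.5 10 10 10

Derivation:
Step 1: insert 1 -> lo=[1] (size 1, max 1) hi=[] (size 0) -> median=1
Step 2: insert 10 -> lo=[1] (size 1, max 1) hi=[10] (size 1, min 10) -> median=5.5
Step 3: insert 50 -> lo=[1, 10] (size 2, max 10) hi=[50] (size 1, min 50) -> median=10
Step 4: insert 10 -> lo=[1, 10] (size 2, max 10) hi=[10, 50] (size 2, min 10) -> median=10
Step 5: insert 48 -> lo=[1, 10, 10] (size 3, max 10) hi=[48, 50] (size 2, min 48) -> median=10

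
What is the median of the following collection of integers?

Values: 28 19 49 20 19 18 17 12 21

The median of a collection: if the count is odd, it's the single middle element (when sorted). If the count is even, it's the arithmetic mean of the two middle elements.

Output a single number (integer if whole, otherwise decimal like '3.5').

Step 1: insert 28 -> lo=[28] (size 1, max 28) hi=[] (size 0) -> median=28
Step 2: insert 19 -> lo=[19] (size 1, max 19) hi=[28] (size 1, min 28) -> median=23.5
Step 3: insert 49 -> lo=[19, 28] (size 2, max 28) hi=[49] (size 1, min 49) -> median=28
Step 4: insert 20 -> lo=[19, 20] (size 2, max 20) hi=[28, 49] (size 2, min 28) -> median=24
Step 5: insert 19 -> lo=[19, 19, 20] (size 3, max 20) hi=[28, 49] (size 2, min 28) -> median=20
Step 6: insert 18 -> lo=[18, 19, 19] (size 3, max 19) hi=[20, 28, 49] (size 3, min 20) -> median=19.5
Step 7: insert 17 -> lo=[17, 18, 19, 19] (size 4, max 19) hi=[20, 28, 49] (size 3, min 20) -> median=19
Step 8: insert 12 -> lo=[12, 17, 18, 19] (size 4, max 19) hi=[19, 20, 28, 49] (size 4, min 19) -> median=19
Step 9: insert 21 -> lo=[12, 17, 18, 19, 19] (size 5, max 19) hi=[20, 21, 28, 49] (size 4, min 20) -> median=19

Answer: 19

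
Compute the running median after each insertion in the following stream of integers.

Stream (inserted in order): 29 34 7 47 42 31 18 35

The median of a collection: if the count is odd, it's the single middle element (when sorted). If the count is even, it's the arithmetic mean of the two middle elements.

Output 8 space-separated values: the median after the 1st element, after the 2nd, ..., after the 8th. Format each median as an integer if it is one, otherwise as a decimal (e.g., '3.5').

Answer: 29 31.5 29 31.5 34 32.5 31 32.5

Derivation:
Step 1: insert 29 -> lo=[29] (size 1, max 29) hi=[] (size 0) -> median=29
Step 2: insert 34 -> lo=[29] (size 1, max 29) hi=[34] (size 1, min 34) -> median=31.5
Step 3: insert 7 -> lo=[7, 29] (size 2, max 29) hi=[34] (size 1, min 34) -> median=29
Step 4: insert 47 -> lo=[7, 29] (size 2, max 29) hi=[34, 47] (size 2, min 34) -> median=31.5
Step 5: insert 42 -> lo=[7, 29, 34] (size 3, max 34) hi=[42, 47] (size 2, min 42) -> median=34
Step 6: insert 31 -> lo=[7, 29, 31] (size 3, max 31) hi=[34, 42, 47] (size 3, min 34) -> median=32.5
Step 7: insert 18 -> lo=[7, 18, 29, 31] (size 4, max 31) hi=[34, 42, 47] (size 3, min 34) -> median=31
Step 8: insert 35 -> lo=[7, 18, 29, 31] (size 4, max 31) hi=[34, 35, 42, 47] (size 4, min 34) -> median=32.5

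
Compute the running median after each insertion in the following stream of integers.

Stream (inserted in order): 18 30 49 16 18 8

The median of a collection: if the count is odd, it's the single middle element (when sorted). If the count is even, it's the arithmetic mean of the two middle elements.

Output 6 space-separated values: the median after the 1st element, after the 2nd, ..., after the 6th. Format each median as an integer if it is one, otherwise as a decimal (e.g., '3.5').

Step 1: insert 18 -> lo=[18] (size 1, max 18) hi=[] (size 0) -> median=18
Step 2: insert 30 -> lo=[18] (size 1, max 18) hi=[30] (size 1, min 30) -> median=24
Step 3: insert 49 -> lo=[18, 30] (size 2, max 30) hi=[49] (size 1, min 49) -> median=30
Step 4: insert 16 -> lo=[16, 18] (size 2, max 18) hi=[30, 49] (size 2, min 30) -> median=24
Step 5: insert 18 -> lo=[16, 18, 18] (size 3, max 18) hi=[30, 49] (size 2, min 30) -> median=18
Step 6: insert 8 -> lo=[8, 16, 18] (size 3, max 18) hi=[18, 30, 49] (size 3, min 18) -> median=18

Answer: 18 24 30 24 18 18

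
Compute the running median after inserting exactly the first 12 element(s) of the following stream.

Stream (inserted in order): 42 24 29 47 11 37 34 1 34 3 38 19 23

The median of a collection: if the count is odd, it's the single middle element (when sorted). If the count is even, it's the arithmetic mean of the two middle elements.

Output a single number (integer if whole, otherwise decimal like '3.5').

Step 1: insert 42 -> lo=[42] (size 1, max 42) hi=[] (size 0) -> median=42
Step 2: insert 24 -> lo=[24] (size 1, max 24) hi=[42] (size 1, min 42) -> median=33
Step 3: insert 29 -> lo=[24, 29] (size 2, max 29) hi=[42] (size 1, min 42) -> median=29
Step 4: insert 47 -> lo=[24, 29] (size 2, max 29) hi=[42, 47] (size 2, min 42) -> median=35.5
Step 5: insert 11 -> lo=[11, 24, 29] (size 3, max 29) hi=[42, 47] (size 2, min 42) -> median=29
Step 6: insert 37 -> lo=[11, 24, 29] (size 3, max 29) hi=[37, 42, 47] (size 3, min 37) -> median=33
Step 7: insert 34 -> lo=[11, 24, 29, 34] (size 4, max 34) hi=[37, 42, 47] (size 3, min 37) -> median=34
Step 8: insert 1 -> lo=[1, 11, 24, 29] (size 4, max 29) hi=[34, 37, 42, 47] (size 4, min 34) -> median=31.5
Step 9: insert 34 -> lo=[1, 11, 24, 29, 34] (size 5, max 34) hi=[34, 37, 42, 47] (size 4, min 34) -> median=34
Step 10: insert 3 -> lo=[1, 3, 11, 24, 29] (size 5, max 29) hi=[34, 34, 37, 42, 47] (size 5, min 34) -> median=31.5
Step 11: insert 38 -> lo=[1, 3, 11, 24, 29, 34] (size 6, max 34) hi=[34, 37, 38, 42, 47] (size 5, min 34) -> median=34
Step 12: insert 19 -> lo=[1, 3, 11, 19, 24, 29] (size 6, max 29) hi=[34, 34, 37, 38, 42, 47] (size 6, min 34) -> median=31.5

Answer: 31.5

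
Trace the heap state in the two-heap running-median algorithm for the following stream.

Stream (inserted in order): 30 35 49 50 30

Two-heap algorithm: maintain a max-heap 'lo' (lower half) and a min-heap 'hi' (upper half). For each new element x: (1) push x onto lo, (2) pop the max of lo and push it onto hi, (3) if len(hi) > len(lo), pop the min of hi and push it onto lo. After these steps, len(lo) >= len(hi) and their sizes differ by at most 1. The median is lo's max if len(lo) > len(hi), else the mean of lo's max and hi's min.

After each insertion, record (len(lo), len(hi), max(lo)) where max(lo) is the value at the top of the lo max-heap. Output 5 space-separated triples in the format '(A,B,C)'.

Step 1: insert 30 -> lo=[30] hi=[] -> (len(lo)=1, len(hi)=0, max(lo)=30)
Step 2: insert 35 -> lo=[30] hi=[35] -> (len(lo)=1, len(hi)=1, max(lo)=30)
Step 3: insert 49 -> lo=[30, 35] hi=[49] -> (len(lo)=2, len(hi)=1, max(lo)=35)
Step 4: insert 50 -> lo=[30, 35] hi=[49, 50] -> (len(lo)=2, len(hi)=2, max(lo)=35)
Step 5: insert 30 -> lo=[30, 30, 35] hi=[49, 50] -> (len(lo)=3, len(hi)=2, max(lo)=35)

Answer: (1,0,30) (1,1,30) (2,1,35) (2,2,35) (3,2,35)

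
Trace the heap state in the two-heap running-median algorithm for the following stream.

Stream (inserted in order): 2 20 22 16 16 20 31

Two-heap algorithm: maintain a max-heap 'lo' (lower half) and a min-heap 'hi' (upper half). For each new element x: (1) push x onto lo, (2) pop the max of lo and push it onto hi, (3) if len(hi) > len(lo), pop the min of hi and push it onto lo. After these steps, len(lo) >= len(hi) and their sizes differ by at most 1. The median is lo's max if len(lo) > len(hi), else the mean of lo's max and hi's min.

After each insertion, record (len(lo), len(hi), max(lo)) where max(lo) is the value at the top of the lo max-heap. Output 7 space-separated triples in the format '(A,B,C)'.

Answer: (1,0,2) (1,1,2) (2,1,20) (2,2,16) (3,2,16) (3,3,16) (4,3,20)

Derivation:
Step 1: insert 2 -> lo=[2] hi=[] -> (len(lo)=1, len(hi)=0, max(lo)=2)
Step 2: insert 20 -> lo=[2] hi=[20] -> (len(lo)=1, len(hi)=1, max(lo)=2)
Step 3: insert 22 -> lo=[2, 20] hi=[22] -> (len(lo)=2, len(hi)=1, max(lo)=20)
Step 4: insert 16 -> lo=[2, 16] hi=[20, 22] -> (len(lo)=2, len(hi)=2, max(lo)=16)
Step 5: insert 16 -> lo=[2, 16, 16] hi=[20, 22] -> (len(lo)=3, len(hi)=2, max(lo)=16)
Step 6: insert 20 -> lo=[2, 16, 16] hi=[20, 20, 22] -> (len(lo)=3, len(hi)=3, max(lo)=16)
Step 7: insert 31 -> lo=[2, 16, 16, 20] hi=[20, 22, 31] -> (len(lo)=4, len(hi)=3, max(lo)=20)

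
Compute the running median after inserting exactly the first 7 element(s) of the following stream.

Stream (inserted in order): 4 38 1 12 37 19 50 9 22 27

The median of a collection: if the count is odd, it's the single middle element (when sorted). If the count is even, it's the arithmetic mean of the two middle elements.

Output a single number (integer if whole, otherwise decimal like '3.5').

Answer: 19

Derivation:
Step 1: insert 4 -> lo=[4] (size 1, max 4) hi=[] (size 0) -> median=4
Step 2: insert 38 -> lo=[4] (size 1, max 4) hi=[38] (size 1, min 38) -> median=21
Step 3: insert 1 -> lo=[1, 4] (size 2, max 4) hi=[38] (size 1, min 38) -> median=4
Step 4: insert 12 -> lo=[1, 4] (size 2, max 4) hi=[12, 38] (size 2, min 12) -> median=8
Step 5: insert 37 -> lo=[1, 4, 12] (size 3, max 12) hi=[37, 38] (size 2, min 37) -> median=12
Step 6: insert 19 -> lo=[1, 4, 12] (size 3, max 12) hi=[19, 37, 38] (size 3, min 19) -> median=15.5
Step 7: insert 50 -> lo=[1, 4, 12, 19] (size 4, max 19) hi=[37, 38, 50] (size 3, min 37) -> median=19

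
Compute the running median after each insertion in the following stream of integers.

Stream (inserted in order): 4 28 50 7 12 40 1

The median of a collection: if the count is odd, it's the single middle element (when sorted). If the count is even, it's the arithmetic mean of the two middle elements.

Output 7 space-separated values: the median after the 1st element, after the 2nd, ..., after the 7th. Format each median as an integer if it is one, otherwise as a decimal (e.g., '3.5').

Answer: 4 16 28 17.5 12 20 12

Derivation:
Step 1: insert 4 -> lo=[4] (size 1, max 4) hi=[] (size 0) -> median=4
Step 2: insert 28 -> lo=[4] (size 1, max 4) hi=[28] (size 1, min 28) -> median=16
Step 3: insert 50 -> lo=[4, 28] (size 2, max 28) hi=[50] (size 1, min 50) -> median=28
Step 4: insert 7 -> lo=[4, 7] (size 2, max 7) hi=[28, 50] (size 2, min 28) -> median=17.5
Step 5: insert 12 -> lo=[4, 7, 12] (size 3, max 12) hi=[28, 50] (size 2, min 28) -> median=12
Step 6: insert 40 -> lo=[4, 7, 12] (size 3, max 12) hi=[28, 40, 50] (size 3, min 28) -> median=20
Step 7: insert 1 -> lo=[1, 4, 7, 12] (size 4, max 12) hi=[28, 40, 50] (size 3, min 28) -> median=12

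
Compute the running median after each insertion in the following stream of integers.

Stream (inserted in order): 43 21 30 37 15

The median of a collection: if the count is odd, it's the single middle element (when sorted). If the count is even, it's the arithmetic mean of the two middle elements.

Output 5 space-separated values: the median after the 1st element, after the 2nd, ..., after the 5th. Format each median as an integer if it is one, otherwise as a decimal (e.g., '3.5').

Answer: 43 32 30 33.5 30

Derivation:
Step 1: insert 43 -> lo=[43] (size 1, max 43) hi=[] (size 0) -> median=43
Step 2: insert 21 -> lo=[21] (size 1, max 21) hi=[43] (size 1, min 43) -> median=32
Step 3: insert 30 -> lo=[21, 30] (size 2, max 30) hi=[43] (size 1, min 43) -> median=30
Step 4: insert 37 -> lo=[21, 30] (size 2, max 30) hi=[37, 43] (size 2, min 37) -> median=33.5
Step 5: insert 15 -> lo=[15, 21, 30] (size 3, max 30) hi=[37, 43] (size 2, min 37) -> median=30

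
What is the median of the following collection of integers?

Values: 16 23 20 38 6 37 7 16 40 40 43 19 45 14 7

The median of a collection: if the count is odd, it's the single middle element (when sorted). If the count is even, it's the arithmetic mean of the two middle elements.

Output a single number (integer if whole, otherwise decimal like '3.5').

Answer: 20

Derivation:
Step 1: insert 16 -> lo=[16] (size 1, max 16) hi=[] (size 0) -> median=16
Step 2: insert 23 -> lo=[16] (size 1, max 16) hi=[23] (size 1, min 23) -> median=19.5
Step 3: insert 20 -> lo=[16, 20] (size 2, max 20) hi=[23] (size 1, min 23) -> median=20
Step 4: insert 38 -> lo=[16, 20] (size 2, max 20) hi=[23, 38] (size 2, min 23) -> median=21.5
Step 5: insert 6 -> lo=[6, 16, 20] (size 3, max 20) hi=[23, 38] (size 2, min 23) -> median=20
Step 6: insert 37 -> lo=[6, 16, 20] (size 3, max 20) hi=[23, 37, 38] (size 3, min 23) -> median=21.5
Step 7: insert 7 -> lo=[6, 7, 16, 20] (size 4, max 20) hi=[23, 37, 38] (size 3, min 23) -> median=20
Step 8: insert 16 -> lo=[6, 7, 16, 16] (size 4, max 16) hi=[20, 23, 37, 38] (size 4, min 20) -> median=18
Step 9: insert 40 -> lo=[6, 7, 16, 16, 20] (size 5, max 20) hi=[23, 37, 38, 40] (size 4, min 23) -> median=20
Step 10: insert 40 -> lo=[6, 7, 16, 16, 20] (size 5, max 20) hi=[23, 37, 38, 40, 40] (size 5, min 23) -> median=21.5
Step 11: insert 43 -> lo=[6, 7, 16, 16, 20, 23] (size 6, max 23) hi=[37, 38, 40, 40, 43] (size 5, min 37) -> median=23
Step 12: insert 19 -> lo=[6, 7, 16, 16, 19, 20] (size 6, max 20) hi=[23, 37, 38, 40, 40, 43] (size 6, min 23) -> median=21.5
Step 13: insert 45 -> lo=[6, 7, 16, 16, 19, 20, 23] (size 7, max 23) hi=[37, 38, 40, 40, 43, 45] (size 6, min 37) -> median=23
Step 14: insert 14 -> lo=[6, 7, 14, 16, 16, 19, 20] (size 7, max 20) hi=[23, 37, 38, 40, 40, 43, 45] (size 7, min 23) -> median=21.5
Step 15: insert 7 -> lo=[6, 7, 7, 14, 16, 16, 19, 20] (size 8, max 20) hi=[23, 37, 38, 40, 40, 43, 45] (size 7, min 23) -> median=20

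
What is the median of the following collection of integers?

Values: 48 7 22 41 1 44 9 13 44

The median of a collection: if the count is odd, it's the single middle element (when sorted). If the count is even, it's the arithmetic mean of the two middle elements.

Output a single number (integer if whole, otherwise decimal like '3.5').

Step 1: insert 48 -> lo=[48] (size 1, max 48) hi=[] (size 0) -> median=48
Step 2: insert 7 -> lo=[7] (size 1, max 7) hi=[48] (size 1, min 48) -> median=27.5
Step 3: insert 22 -> lo=[7, 22] (size 2, max 22) hi=[48] (size 1, min 48) -> median=22
Step 4: insert 41 -> lo=[7, 22] (size 2, max 22) hi=[41, 48] (size 2, min 41) -> median=31.5
Step 5: insert 1 -> lo=[1, 7, 22] (size 3, max 22) hi=[41, 48] (size 2, min 41) -> median=22
Step 6: insert 44 -> lo=[1, 7, 22] (size 3, max 22) hi=[41, 44, 48] (size 3, min 41) -> median=31.5
Step 7: insert 9 -> lo=[1, 7, 9, 22] (size 4, max 22) hi=[41, 44, 48] (size 3, min 41) -> median=22
Step 8: insert 13 -> lo=[1, 7, 9, 13] (size 4, max 13) hi=[22, 41, 44, 48] (size 4, min 22) -> median=17.5
Step 9: insert 44 -> lo=[1, 7, 9, 13, 22] (size 5, max 22) hi=[41, 44, 44, 48] (size 4, min 41) -> median=22

Answer: 22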